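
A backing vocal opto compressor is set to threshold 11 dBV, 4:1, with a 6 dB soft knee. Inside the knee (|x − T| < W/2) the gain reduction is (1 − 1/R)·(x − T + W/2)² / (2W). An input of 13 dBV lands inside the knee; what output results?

11.4375 dBV

x − T + W/2 = 13 − 11 + 3 = 5.
GR = (1 − 1/4) × 5² / 12 = 0.75 × 25 / 12 = 1.5625 dB.
Output = 13 − 1.5625 = 11.4375 dBV.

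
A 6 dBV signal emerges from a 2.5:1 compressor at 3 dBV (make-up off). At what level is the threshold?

Gain reduction = 6 − 3 = 3 dB; output overshoot = GR / (R − 1) = 3 / 1.5 = 2 dB.
Threshold = output − output overshoot = 3 − 2 = 1 dBV.

1 dBV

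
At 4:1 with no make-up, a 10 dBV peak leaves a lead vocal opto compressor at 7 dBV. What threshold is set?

Gain reduction = 10 − 7 = 3 dB; output overshoot = GR / (R − 1) = 3 / 3 = 1 dB.
Threshold = output − output overshoot = 7 − 1 = 6 dBV.

6 dBV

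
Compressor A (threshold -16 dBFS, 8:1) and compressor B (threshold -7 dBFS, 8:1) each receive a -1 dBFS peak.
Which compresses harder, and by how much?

A: GR = 15 − 15/8 = 13.125 dB.
B: GR = 6 − 6/8 = 5.25 dB.
Difference: 7.875 dB in favour of A.

A, by 7.875 dB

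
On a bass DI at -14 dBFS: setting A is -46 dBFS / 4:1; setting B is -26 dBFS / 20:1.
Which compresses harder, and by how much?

A, by 12.6 dB

A: 32 dB over, compressed to 8 dB over, so 24 dB of GR.
B: 12 dB over, compressed to 0.6 dB over, so 11.4 dB of GR.
Difference: 12.6 dB in favour of A.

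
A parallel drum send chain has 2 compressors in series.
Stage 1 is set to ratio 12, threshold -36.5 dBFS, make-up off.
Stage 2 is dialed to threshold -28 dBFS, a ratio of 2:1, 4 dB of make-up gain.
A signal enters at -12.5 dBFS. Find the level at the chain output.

-30.5 dBFS

Stage 1: 24 dB above -36.5 dBFS, reduced 12:1 to 2 dB above → -34.5 dBFS.
Stage 2: -34.5 dBFS is at or below the -28 dBFS threshold — no compression; make-up brings it to -30.5 dBFS.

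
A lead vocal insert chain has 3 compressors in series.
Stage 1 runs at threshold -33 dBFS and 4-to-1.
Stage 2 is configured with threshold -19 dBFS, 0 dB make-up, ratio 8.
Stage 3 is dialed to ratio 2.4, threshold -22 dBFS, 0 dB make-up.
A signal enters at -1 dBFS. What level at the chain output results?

-25 dBFS

Stage 1: 32 dB above -33 dBFS, reduced 4:1 to 8 dB above → -25 dBFS.
Stage 2: -25 dBFS ≤ -19 dBFS, so stage 2 doesn't engage; output -25 dBFS.
Stage 3: -25 dBFS ≤ -22 dBFS, so stage 3 doesn't engage; output -25 dBFS.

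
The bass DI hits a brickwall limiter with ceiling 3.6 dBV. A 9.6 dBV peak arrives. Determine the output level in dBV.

3.6 dBV

A brickwall limiter is an ∞:1 compressor: any input above the ceiling is clamped to 3.6 dBV.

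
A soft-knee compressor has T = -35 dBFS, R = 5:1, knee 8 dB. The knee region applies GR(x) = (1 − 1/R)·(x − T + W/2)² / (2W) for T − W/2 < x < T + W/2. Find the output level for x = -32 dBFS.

-34.45 dBFS

x − T + W/2 = -32 − (-35) + 4 = 7.
GR = (1 − 1/5) × 7² / 16 = 0.8 × 49 / 16 = 2.45 dB.
Output = -32 − 2.45 = -34.45 dBFS.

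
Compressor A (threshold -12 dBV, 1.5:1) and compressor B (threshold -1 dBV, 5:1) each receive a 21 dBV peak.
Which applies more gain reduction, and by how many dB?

A: overshoot 33 dB → output overshoot 22 dB → GR 11 dB.
B: overshoot 22 dB → output overshoot 4.4 dB → GR 17.6 dB.
B applies 6.6 dB more gain reduction.

B, by 6.6 dB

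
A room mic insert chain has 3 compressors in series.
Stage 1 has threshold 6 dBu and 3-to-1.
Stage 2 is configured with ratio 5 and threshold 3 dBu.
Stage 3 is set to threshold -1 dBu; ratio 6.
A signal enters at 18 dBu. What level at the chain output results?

-0.1 dBu

Stage 1: 12 dB above 6 dBu, reduced 3:1 to 4 dB above → 10 dBu.
Stage 2: overshoot 7 dB → 7/5 = 1.4 dB → 4.4 dBu.
Stage 3: 5.4 dB above -1 dBu, reduced 6:1 to 0.9 dB above → -0.1 dBu.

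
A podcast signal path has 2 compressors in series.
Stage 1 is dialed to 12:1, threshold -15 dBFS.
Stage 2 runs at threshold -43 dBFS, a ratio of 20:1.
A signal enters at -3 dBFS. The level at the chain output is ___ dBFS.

-41.55 dBFS

Stage 1: -3 dBFS is 12 dB over -15 dBFS; at 12:1 that becomes 1 dB over, giving -14 dBFS.
Stage 2: -14 dBFS is 29 dB over -43 dBFS; at 20:1 that becomes 1.45 dB over, giving -41.55 dBFS.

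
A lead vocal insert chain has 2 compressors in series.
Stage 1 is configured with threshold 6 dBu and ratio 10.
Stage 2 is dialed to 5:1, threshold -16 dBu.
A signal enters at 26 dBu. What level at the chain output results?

-11.2 dBu

Stage 1: 26 dBu is 20 dB over 6 dBu; at 10:1 that becomes 2 dB over, giving 8 dBu.
Stage 2: overshoot 24 dB → 24/5 = 4.8 dB → -11.2 dBu.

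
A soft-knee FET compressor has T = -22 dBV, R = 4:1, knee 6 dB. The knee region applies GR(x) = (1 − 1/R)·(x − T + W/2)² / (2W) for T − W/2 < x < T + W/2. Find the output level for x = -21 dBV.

x − T + W/2 = -21 − (-22) + 3 = 4.
GR = (1 − 1/4) × 4² / 12 = 0.75 × 16 / 12 = 1 dB.
Output = -21 − 1 = -22 dBV.

-22 dBV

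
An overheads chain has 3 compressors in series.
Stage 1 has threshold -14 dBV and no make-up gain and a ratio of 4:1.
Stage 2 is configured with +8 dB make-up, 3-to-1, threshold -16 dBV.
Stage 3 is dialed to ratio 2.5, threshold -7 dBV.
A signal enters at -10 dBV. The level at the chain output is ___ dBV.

Stage 1: -10 dBV is 4 dB over -14 dBV; at 4:1 that becomes 1 dB over, giving -13 dBV.
Stage 2: -13 dBV is 3 dB over -16 dBV; at 3:1 that becomes 1 dB over, giving -15 dBV; +8 dB make-up → -7 dBV.
Stage 3: -7 dBV is at or below the -7 dBV threshold — no compression; output -7 dBV.

-7 dBV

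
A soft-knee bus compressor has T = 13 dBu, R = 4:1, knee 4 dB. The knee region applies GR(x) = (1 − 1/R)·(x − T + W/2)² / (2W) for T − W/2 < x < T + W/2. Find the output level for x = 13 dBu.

12.625 dBu

x − T + W/2 = 13 − 13 + 2 = 2.
GR = (1 − 1/4) × 2² / 8 = 0.75 × 4 / 8 = 0.375 dB.
Output = 13 − 0.375 = 12.625 dBu.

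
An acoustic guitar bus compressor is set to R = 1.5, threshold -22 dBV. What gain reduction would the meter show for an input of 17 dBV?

13 dB

Overshoot = 17 − (-22) = 39 dB.
At 1.5:1, output sits 39/1.5 = 26 dB above threshold.
So the signal is attenuated by 39 − 26 = 13 dB.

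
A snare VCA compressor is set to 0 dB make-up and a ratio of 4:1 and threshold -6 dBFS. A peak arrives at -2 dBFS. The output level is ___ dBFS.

-5 dBFS

Overshoot: -2 − (-6) = 4 dB.
At 4:1 the overshoot is divided by 4, leaving 1 dB above threshold.
Output = -6 + 1 = -5 dBFS.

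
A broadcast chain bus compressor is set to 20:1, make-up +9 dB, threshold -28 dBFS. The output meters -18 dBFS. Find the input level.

Before make-up, the level was -18 − 9 = -27 dBFS.
Post-compression overshoot = -27 − (-28) = 1 dB.
Undo the ratio: input overshoot = 1 × 20 = 20 dB, giving input = -8 dBFS.

-8 dBFS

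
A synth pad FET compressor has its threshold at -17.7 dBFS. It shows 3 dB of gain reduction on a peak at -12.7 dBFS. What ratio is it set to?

2.5:1

Input overshoot = -12.7 − (-17.7) = 5 dB.
Output overshoot = 5 − 3 = 2 dB.
Ratio = input overshoot / output overshoot = 5 / 2 = 2.5.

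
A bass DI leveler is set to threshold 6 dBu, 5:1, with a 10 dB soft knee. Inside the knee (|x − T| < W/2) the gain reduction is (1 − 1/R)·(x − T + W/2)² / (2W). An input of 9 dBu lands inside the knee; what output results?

x − T + W/2 = 9 − 6 + 5 = 8.
GR = (1 − 1/5) × 8² / 20 = 0.8 × 64 / 20 = 2.56 dB.
Output = 9 − 2.56 = 6.44 dBu.

6.44 dBu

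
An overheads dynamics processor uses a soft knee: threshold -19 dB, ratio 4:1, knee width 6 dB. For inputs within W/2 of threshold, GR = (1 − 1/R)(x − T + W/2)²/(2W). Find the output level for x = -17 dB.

x − T + W/2 = -17 − (-19) + 3 = 5.
GR = (1 − 1/4) × 5² / 12 = 0.75 × 25 / 12 = 1.5625 dB.
Output = -17 − 1.5625 = -18.5625 dB.

-18.5625 dB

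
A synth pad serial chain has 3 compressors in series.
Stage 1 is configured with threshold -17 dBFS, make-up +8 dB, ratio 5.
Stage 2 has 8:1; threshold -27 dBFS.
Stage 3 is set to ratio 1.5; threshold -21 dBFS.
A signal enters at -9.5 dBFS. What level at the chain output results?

Stage 1: -9.5 dBFS is 7.5 dB over -17 dBFS; at 5:1 that becomes 1.5 dB over, giving -15.5 dBFS; +8 dB make-up → -7.5 dBFS.
Stage 2: -7.5 dBFS is 19.5 dB over -27 dBFS; at 8:1 that becomes 2.4375 dB over, giving -24.5625 dBFS.
Stage 3: -24.5625 dBFS ≤ -21 dBFS, so stage 3 doesn't engage; output -24.5625 dBFS.

-24.5625 dBFS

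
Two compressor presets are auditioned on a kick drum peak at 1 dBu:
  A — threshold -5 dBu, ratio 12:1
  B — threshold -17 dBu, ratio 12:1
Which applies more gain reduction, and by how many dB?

A: 6 dB over, compressed to 0.5 dB over, so 5.5 dB of GR.
B: 18 dB over, compressed to 1.5 dB over, so 16.5 dB of GR.
B reduces 11 dB more.

B, by 11 dB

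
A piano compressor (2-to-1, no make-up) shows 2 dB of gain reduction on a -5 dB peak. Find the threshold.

Gain reduction = -5 − (-7) = 2 dB; output overshoot = GR / (R − 1) = 2 / 1 = 2 dB.
Threshold = output − output overshoot = -7 − 2 = -9 dB.

-9 dB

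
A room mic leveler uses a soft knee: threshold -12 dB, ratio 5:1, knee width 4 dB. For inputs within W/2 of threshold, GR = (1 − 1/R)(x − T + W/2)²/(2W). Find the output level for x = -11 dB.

x − T + W/2 = -11 − (-12) + 2 = 3.
GR = (1 − 1/5) × 3² / 8 = 0.8 × 9 / 8 = 0.9 dB.
Output = -11 − 0.9 = -11.9 dB.

-11.9 dB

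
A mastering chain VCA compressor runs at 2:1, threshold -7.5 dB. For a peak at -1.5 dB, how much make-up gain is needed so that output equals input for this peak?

3 dB

Overshoot 6 dB → 6/2 = 3 dB after compression, so the compressed level is -7.5 + 3 = -4.5 dB.
Make-up = target − compressed = -1.5 − (-4.5) = 3 dB.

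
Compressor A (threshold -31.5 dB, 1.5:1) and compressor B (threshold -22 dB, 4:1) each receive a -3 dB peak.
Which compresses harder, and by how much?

B, by 4.75 dB

A: GR = 28.5 − 28.5/1.5 = 9.5 dB.
B: GR = 19 − 19/4 = 14.25 dB.
B reduces 4.75 dB more.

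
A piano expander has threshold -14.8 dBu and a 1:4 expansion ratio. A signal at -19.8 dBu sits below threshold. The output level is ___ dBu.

The input is 5 dB below the -14.8 dBu threshold.
A 1:4 expander multiplies undershoot by 4: 5 × 4 = 20 dB below threshold.
Output = -14.8 − 20 = -34.8 dBu.

-34.8 dBu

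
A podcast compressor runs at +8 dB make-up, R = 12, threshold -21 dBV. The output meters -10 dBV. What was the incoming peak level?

Before make-up, the level was -10 − 8 = -18 dBV.
Post-compression overshoot = -18 − (-21) = 3 dB.
Before 12:1 compression the overshoot was 3 × 12 = 36 dB, so input = -21 + 36 = 15 dBV.

15 dBV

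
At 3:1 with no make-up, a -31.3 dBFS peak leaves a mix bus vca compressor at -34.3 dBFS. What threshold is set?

Gain reduction = -31.3 − (-34.3) = 3 dB; output overshoot = GR / (R − 1) = 3 / 2 = 1.5 dB.
Threshold = output − output overshoot = -34.3 − 1.5 = -35.8 dBFS.

-35.8 dBFS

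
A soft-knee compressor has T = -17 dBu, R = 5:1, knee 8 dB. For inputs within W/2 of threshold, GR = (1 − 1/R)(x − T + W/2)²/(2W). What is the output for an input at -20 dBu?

-20.05 dBu

x − T + W/2 = -20 − (-17) + 4 = 1.
GR = (1 − 1/5) × 1² / 16 = 0.8 × 1 / 16 = 0.05 dB.
Output = -20 − 0.05 = -20.05 dBu.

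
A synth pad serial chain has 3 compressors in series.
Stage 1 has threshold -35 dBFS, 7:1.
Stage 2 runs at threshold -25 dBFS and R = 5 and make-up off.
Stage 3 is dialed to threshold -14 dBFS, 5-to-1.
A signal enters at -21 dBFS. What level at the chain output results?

Stage 1: overshoot 14 dB → 14/7 = 2 dB → -33 dBFS.
Stage 2: below threshold (-33 ≤ -25); passes unchanged; output -33 dBFS.
Stage 3: -33 dBFS is at or below the -14 dBFS threshold — no compression; output -33 dBFS.

-33 dBFS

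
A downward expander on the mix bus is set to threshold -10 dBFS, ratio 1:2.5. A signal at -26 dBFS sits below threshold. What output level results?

Below threshold, a 1:2.5 expander applies gain = (2.5−1)×(T − x) of attenuation.
(2.5−1) × 16 = 24 dB, so output = -26 − 24 = -50 dBFS.

-50 dBFS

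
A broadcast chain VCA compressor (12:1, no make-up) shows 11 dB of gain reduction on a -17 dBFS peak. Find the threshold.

-29 dBFS

Input is 12 dB above T (since output overshoot × R = input overshoot: (-28 − T)·12 = -17 − T gives T = -29 dBFS).
Check: -29 + (-17 − (-29))/12 = -29 + 1 = -28 dBFS. ✓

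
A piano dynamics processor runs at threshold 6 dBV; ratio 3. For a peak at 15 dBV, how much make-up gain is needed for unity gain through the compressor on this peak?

Without make-up, output = threshold + overshoot/3 = 6 + 3 = 9 dBV.
Gap to target: 6 dB.

6 dB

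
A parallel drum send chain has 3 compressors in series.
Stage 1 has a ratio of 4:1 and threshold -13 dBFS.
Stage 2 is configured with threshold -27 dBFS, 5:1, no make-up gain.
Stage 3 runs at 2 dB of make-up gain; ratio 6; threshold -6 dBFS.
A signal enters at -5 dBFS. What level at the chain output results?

-21.8 dBFS

Stage 1: -5 dBFS is 8 dB over -13 dBFS; at 4:1 that becomes 2 dB over, giving -11 dBFS.
Stage 2: overshoot 16 dB → 16/5 = 3.2 dB → -23.8 dBFS.
Stage 3: -23.8 dBFS ≤ -6 dBFS, so stage 3 doesn't engage; make-up brings it to -21.8 dBFS.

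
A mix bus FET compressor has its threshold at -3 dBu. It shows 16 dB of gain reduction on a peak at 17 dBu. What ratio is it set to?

Input overshoot = 17 − (-3) = 20 dB.
Output overshoot = 20 − 16 = 4 dB.
Ratio = input overshoot / output overshoot = 20 / 4 = 5.

5:1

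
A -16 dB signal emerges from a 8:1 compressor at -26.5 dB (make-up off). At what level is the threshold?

-28 dB

Gain reduction = -16 − (-26.5) = 10.5 dB; output overshoot = GR / (R − 1) = 10.5 / 7 = 1.5 dB.
Threshold = output − output overshoot = -26.5 − 1.5 = -28 dB.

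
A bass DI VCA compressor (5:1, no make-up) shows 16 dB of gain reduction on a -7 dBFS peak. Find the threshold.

Input is 20 dB above T (since output overshoot × R = input overshoot: (-23 − T)·5 = -7 − T gives T = -27 dBFS).
Check: -27 + (-7 − (-27))/5 = -27 + 4 = -23 dBFS. ✓

-27 dBFS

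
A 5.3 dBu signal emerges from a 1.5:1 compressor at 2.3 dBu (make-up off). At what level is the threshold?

Let T be the threshold. Output overshoot = (input overshoot)/R, so 2.3 − T = (5.3 − T)/1.5.
1.5·(2.3 − T) = 5.3 − T → 0.5·T = 3.45 − 5.3 = -1.85.
T = -1.85/0.5 = -3.7 dBu.

-3.7 dBu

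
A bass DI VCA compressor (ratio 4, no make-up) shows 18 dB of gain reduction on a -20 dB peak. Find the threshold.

Let T be the threshold. Output overshoot = (input overshoot)/R, so -38 − T = (-20 − T)/4.
4·(-38 − T) = -20 − T → 3·T = -152 − (-20) = -132.
T = -132/3 = -44 dB.

-44 dB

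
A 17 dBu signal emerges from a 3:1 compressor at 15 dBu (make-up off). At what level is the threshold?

Input is 3 dB above T (since output overshoot × R = input overshoot: (15 − T)·3 = 17 − T gives T = 14 dBu).
Check: 14 + (17 − 14)/3 = 14 + 1 = 15 dBu. ✓

14 dBu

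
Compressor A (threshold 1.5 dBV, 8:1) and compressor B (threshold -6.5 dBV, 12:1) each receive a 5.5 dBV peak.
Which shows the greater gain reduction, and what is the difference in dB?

B, by 7.5 dB

A: GR = 4 − 4/8 = 3.5 dB.
B: GR = 12 − 12/12 = 11 dB.
Difference: 7.5 dB in favour of B.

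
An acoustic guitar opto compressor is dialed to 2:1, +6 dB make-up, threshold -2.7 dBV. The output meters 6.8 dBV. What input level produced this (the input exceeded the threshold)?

4.3 dBV

Before make-up, the level was 6.8 − 6 = 0.8 dBV.
The compressed level sits 0.8 − (-2.7) = 3.5 dB over threshold.
Before 2:1 compression the overshoot was 3.5 × 2 = 7 dB, so input = -2.7 + 7 = 4.3 dBV.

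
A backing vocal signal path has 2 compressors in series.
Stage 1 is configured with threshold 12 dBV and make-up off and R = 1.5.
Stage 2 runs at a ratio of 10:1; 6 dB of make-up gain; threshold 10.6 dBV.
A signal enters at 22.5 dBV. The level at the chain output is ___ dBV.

Stage 1: 10.5 dB above 12 dBV, reduced 1.5:1 to 7 dB above → 19 dBV.
Stage 2: 8.4 dB above 10.6 dBV, reduced 10:1 to 0.84 dB above → 11.44 dBV; +6 dB make-up → 17.44 dBV.

17.44 dBV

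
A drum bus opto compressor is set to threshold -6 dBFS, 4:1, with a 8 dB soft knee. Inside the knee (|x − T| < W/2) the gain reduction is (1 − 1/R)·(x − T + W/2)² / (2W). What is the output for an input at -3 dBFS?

-5.296875 dBFS

x − T + W/2 = -3 − (-6) + 4 = 7.
GR = (1 − 1/4) × 7² / 16 = 0.75 × 49 / 16 = 2.296875 dB.
Output = -3 − 2.296875 = -5.296875 dBFS.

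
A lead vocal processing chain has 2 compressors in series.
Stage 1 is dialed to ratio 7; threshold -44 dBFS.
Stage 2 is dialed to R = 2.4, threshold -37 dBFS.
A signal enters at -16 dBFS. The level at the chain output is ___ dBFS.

-40 dBFS

Stage 1: 28 dB above -44 dBFS, reduced 7:1 to 4 dB above → -40 dBFS.
Stage 2: -40 dBFS ≤ -37 dBFS, so stage 2 doesn't engage; output -40 dBFS.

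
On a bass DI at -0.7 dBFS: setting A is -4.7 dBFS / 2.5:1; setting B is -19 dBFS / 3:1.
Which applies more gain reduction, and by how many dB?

A: GR = 4 − 4/2.5 = 2.4 dB.
B: GR = 18.3 − 18.3/3 = 12.2 dB.
B reduces 9.8 dB more.

B, by 9.8 dB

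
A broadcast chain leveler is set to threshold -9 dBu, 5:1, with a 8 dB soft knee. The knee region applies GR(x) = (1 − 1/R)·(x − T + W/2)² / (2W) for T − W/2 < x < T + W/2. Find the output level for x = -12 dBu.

-12.05 dBu

x − T + W/2 = -12 − (-9) + 4 = 1.
GR = (1 − 1/5) × 1² / 16 = 0.8 × 1 / 16 = 0.05 dB.
Output = -12 − 0.05 = -12.05 dBu.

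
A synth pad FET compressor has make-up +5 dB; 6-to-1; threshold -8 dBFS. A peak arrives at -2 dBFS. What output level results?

-2 dBFS

-2 dBFS sits 6 dB over threshold.
6:1 compression reduces that to 6/6 = 1 dB over.
So the level is -8 + 1 = -7 dBFS; make-up adds 5 dB, giving -2 dBFS.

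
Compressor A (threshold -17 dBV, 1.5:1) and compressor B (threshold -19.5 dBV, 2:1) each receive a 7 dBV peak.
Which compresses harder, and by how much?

B, by 5.25 dB

A: overshoot 24 dB → output overshoot 16 dB → GR 8 dB.
B: overshoot 26.5 dB → output overshoot 13.25 dB → GR 13.25 dB.
Difference: 5.25 dB in favour of B.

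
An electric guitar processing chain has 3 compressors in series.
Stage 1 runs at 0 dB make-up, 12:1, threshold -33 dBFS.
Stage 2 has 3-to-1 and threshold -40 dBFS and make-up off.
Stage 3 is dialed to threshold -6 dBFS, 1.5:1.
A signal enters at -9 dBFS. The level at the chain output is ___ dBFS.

-37 dBFS

Stage 1: overshoot 24 dB → 24/12 = 2 dB → -31 dBFS.
Stage 2: overshoot 9 dB → 9/3 = 3 dB → -37 dBFS.
Stage 3: -37 dBFS is at or below the -6 dBFS threshold — no compression; output -37 dBFS.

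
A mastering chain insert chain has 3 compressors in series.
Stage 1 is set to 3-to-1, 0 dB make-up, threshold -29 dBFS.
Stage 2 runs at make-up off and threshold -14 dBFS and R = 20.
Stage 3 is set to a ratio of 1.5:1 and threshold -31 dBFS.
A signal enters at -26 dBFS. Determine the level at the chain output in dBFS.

Stage 1: overshoot 3 dB → 3/3 = 1 dB → -28 dBFS.
Stage 2: -28 dBFS is at or below the -14 dBFS threshold — no compression; output -28 dBFS.
Stage 3: 3 dB above -31 dBFS, reduced 1.5:1 to 2 dB above → -29 dBFS.

-29 dBFS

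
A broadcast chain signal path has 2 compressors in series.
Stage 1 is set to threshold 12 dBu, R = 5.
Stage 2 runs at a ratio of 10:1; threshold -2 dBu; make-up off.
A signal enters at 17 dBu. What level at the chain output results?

-0.5 dBu

Stage 1: 5 dB above 12 dBu, reduced 5:1 to 1 dB above → 13 dBu.
Stage 2: 15 dB above -2 dBu, reduced 10:1 to 1.5 dB above → -0.5 dBu.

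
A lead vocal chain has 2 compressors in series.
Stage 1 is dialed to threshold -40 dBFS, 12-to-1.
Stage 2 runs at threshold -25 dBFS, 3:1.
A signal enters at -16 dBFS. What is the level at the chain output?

-38 dBFS

Stage 1: -16 dBFS is 24 dB over -40 dBFS; at 12:1 that becomes 2 dB over, giving -38 dBFS.
Stage 2: below threshold (-38 ≤ -25); passes unchanged; output -38 dBFS.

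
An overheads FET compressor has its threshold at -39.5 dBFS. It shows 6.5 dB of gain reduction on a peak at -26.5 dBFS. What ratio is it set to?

Input overshoot = -26.5 − (-39.5) = 13 dB.
Output overshoot = 13 − 6.5 = 6.5 dB.
Ratio = input overshoot / output overshoot = 13 / 6.5 = 2.

2:1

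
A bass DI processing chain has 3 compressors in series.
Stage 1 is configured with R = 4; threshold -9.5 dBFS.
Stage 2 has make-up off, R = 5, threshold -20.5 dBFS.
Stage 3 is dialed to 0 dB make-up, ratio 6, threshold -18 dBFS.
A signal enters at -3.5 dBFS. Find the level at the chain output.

-18 dBFS

Stage 1: overshoot 6 dB → 6/4 = 1.5 dB → -8 dBFS.
Stage 2: overshoot 12.5 dB → 12.5/5 = 2.5 dB → -18 dBFS.
Stage 3: below threshold (-18 ≤ -18); passes unchanged; output -18 dBFS.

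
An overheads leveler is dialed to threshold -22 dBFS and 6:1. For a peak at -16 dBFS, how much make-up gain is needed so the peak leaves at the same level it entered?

5 dB

The peak compresses to -22 + 6/6 = -21 dBFS.
To reach -16 dBFS requires -16 − (-21) = 5 dB of make-up.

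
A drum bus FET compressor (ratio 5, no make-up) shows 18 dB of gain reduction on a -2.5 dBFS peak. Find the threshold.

-25 dBFS

Let T be the threshold. Output overshoot = (input overshoot)/R, so -20.5 − T = (-2.5 − T)/5.
5·(-20.5 − T) = -2.5 − T → 4·T = -102.5 − (-2.5) = -100.
T = -100/4 = -25 dBFS.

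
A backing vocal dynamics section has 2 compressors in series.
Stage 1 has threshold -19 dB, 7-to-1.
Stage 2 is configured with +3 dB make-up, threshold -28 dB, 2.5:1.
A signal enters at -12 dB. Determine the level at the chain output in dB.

-21 dB

Stage 1: -12 dB is 7 dB over -19 dB; at 7:1 that becomes 1 dB over, giving -18 dB.
Stage 2: overshoot 10 dB → 10/2.5 = 4 dB → -24 dB; +3 dB make-up → -21 dB.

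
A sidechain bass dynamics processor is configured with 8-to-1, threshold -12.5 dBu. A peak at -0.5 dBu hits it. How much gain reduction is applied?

The signal is 12 dB above threshold.
A 8:1 ratio leaves 1.5 dB of that excess.
GR = overshoot in − overshoot out = 12 − 1.5 = 10.5 dB.

10.5 dB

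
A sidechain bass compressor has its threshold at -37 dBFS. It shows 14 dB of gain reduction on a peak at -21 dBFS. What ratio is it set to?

Input overshoot = -21 − (-37) = 16 dB.
Output overshoot = 16 − 14 = 2 dB.
Ratio = input overshoot / output overshoot = 16 / 2 = 8.

8:1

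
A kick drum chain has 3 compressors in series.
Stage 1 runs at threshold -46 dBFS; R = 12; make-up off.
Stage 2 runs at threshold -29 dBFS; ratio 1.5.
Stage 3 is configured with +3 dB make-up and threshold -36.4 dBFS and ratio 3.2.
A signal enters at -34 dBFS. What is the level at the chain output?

-42 dBFS

Stage 1: overshoot 12 dB → 12/12 = 1 dB → -45 dBFS.
Stage 2: -45 dBFS ≤ -29 dBFS, so stage 2 doesn't engage; output -45 dBFS.
Stage 3: below threshold (-45 ≤ -36.4); passes unchanged; make-up brings it to -42 dBFS.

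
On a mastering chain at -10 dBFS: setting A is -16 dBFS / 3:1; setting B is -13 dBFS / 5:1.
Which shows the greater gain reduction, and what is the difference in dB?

A: 6 dB over, compressed to 2 dB over, so 4 dB of GR.
B: 3 dB over, compressed to 0.6 dB over, so 2.4 dB of GR.
Difference: 1.6 dB in favour of A.

A, by 1.6 dB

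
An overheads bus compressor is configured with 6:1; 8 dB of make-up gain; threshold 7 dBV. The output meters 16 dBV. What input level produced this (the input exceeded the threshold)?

13 dBV

Stripping the +8 dB make-up gives 8 dBV at the gain stage.
The compressed level sits 8 − 7 = 1 dB over threshold.
Before 6:1 compression the overshoot was 1 × 6 = 6 dB, so input = 7 + 6 = 13 dBV.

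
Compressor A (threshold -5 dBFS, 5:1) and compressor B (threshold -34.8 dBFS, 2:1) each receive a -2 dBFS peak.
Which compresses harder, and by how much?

B, by 14 dB

A: 3 dB over, compressed to 0.6 dB over, so 2.4 dB of GR.
B: 32.8 dB over, compressed to 16.4 dB over, so 16.4 dB of GR.
B reduces 14 dB more.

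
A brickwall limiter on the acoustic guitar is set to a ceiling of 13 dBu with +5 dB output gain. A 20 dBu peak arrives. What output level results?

At ∞:1, everything above 13 dBu is held at the ceiling.
Output gain then adds 5 dB: 13 + 5 = 18 dBu.

18 dBu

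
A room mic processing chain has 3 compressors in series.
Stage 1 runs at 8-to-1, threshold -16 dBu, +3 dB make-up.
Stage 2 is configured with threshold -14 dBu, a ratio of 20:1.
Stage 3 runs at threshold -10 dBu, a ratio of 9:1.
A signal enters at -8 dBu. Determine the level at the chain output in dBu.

-13.9 dBu

Stage 1: overshoot 8 dB → 8/8 = 1 dB → -15 dBu; +3 dB make-up → -12 dBu.
Stage 2: -12 dBu is 2 dB over -14 dBu; at 20:1 that becomes 0.1 dB over, giving -13.9 dBu.
Stage 3: -13.9 dBu is at or below the -10 dBu threshold — no compression; output -13.9 dBu.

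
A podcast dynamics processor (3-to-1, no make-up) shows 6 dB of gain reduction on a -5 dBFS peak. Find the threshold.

Let T be the threshold. Output overshoot = (input overshoot)/R, so -11 − T = (-5 − T)/3.
3·(-11 − T) = -5 − T → 2·T = -33 − (-5) = -28.
T = -28/2 = -14 dBFS.

-14 dBFS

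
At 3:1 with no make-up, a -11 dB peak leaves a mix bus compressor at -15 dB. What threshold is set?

-17 dB

Gain reduction = -11 − (-15) = 4 dB; output overshoot = GR / (R − 1) = 4 / 2 = 2 dB.
Threshold = output − output overshoot = -15 − 2 = -17 dB.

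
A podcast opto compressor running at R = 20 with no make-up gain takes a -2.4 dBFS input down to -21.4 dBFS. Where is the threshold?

-22.4 dBFS

Gain reduction = -2.4 − (-21.4) = 19 dB; output overshoot = GR / (R − 1) = 19 / 19 = 1 dB.
Threshold = output − output overshoot = -21.4 − 1 = -22.4 dBFS.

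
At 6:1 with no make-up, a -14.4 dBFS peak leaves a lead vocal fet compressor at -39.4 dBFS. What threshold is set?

Input is 30 dB above T (since output overshoot × R = input overshoot: (-39.4 − T)·6 = -14.4 − T gives T = -44.4 dBFS).
Check: -44.4 + (-14.4 − (-44.4))/6 = -44.4 + 5 = -39.4 dBFS. ✓

-44.4 dBFS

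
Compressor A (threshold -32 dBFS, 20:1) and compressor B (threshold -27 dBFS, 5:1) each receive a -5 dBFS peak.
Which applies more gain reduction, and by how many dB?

A, by 8.05 dB

A: GR = 27 − 27/20 = 25.65 dB.
B: GR = 22 − 22/5 = 17.6 dB.
A reduces 8.05 dB more.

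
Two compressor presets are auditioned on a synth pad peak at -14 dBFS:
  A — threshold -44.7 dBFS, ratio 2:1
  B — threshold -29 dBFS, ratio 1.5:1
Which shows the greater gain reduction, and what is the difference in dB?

A: 30.7 dB over, compressed to 15.35 dB over, so 15.35 dB of GR.
B: 15 dB over, compressed to 10 dB over, so 5 dB of GR.
A reduces 10.35 dB more.

A, by 10.35 dB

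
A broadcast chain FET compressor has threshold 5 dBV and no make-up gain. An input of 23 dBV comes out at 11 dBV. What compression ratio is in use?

3:1

Input overshoot = 23 − 5 = 18 dB; output overshoot = 11 − 5 = 6 dB.
Ratio = 18 / 6 = 3.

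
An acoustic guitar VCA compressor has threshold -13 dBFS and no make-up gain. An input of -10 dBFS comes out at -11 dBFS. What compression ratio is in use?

Input overshoot = -10 − (-13) = 3 dB; output overshoot = -11 − (-13) = 2 dB.
Ratio = 3 / 2 = 1.5.

1.5:1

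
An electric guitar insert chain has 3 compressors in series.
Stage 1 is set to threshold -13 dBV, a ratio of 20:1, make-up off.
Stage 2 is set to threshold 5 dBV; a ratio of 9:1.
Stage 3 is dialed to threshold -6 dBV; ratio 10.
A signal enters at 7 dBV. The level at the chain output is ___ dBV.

Stage 1: 20 dB above -13 dBV, reduced 20:1 to 1 dB above → -12 dBV.
Stage 2: -12 dBV ≤ 5 dBV, so stage 2 doesn't engage; output -12 dBV.
Stage 3: below threshold (-12 ≤ -6); passes unchanged; output -12 dBV.

-12 dBV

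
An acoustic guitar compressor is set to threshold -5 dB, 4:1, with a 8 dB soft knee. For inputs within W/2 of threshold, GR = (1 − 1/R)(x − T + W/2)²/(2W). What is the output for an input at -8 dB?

-8.046875 dB

x − T + W/2 = -8 − (-5) + 4 = 1.
GR = (1 − 1/4) × 1² / 16 = 0.75 × 1 / 16 = 0.046875 dB.
Output = -8 − 0.046875 = -8.046875 dB.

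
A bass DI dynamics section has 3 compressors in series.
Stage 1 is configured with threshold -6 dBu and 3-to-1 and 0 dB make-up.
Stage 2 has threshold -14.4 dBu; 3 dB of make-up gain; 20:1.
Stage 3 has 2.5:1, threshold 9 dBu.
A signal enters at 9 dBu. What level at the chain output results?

Stage 1: overshoot 15 dB → 15/3 = 5 dB → -1 dBu.
Stage 2: overshoot 13.4 dB → 13.4/20 = 0.67 dB → -13.73 dBu; +3 dB make-up → -10.73 dBu.
Stage 3: below threshold (-10.73 ≤ 9); passes unchanged; output -10.73 dBu.

-10.73 dBu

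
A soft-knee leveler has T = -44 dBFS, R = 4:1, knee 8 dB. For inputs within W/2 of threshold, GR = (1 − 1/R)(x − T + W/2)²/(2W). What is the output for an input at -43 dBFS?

-44.171875 dBFS

x − T + W/2 = -43 − (-44) + 4 = 5.
GR = (1 − 1/4) × 5² / 16 = 0.75 × 25 / 16 = 1.171875 dB.
Output = -43 − 1.171875 = -44.171875 dBFS.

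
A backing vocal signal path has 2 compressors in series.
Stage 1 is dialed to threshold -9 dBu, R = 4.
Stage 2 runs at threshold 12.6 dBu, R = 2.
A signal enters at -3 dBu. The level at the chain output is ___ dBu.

Stage 1: overshoot 6 dB → 6/4 = 1.5 dB → -7.5 dBu.
Stage 2: -7.5 dBu is at or below the 12.6 dBu threshold — no compression; output -7.5 dBu.

-7.5 dBu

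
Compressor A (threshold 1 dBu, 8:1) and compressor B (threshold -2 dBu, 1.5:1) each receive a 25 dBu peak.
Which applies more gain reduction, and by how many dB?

A, by 12 dB

A: 24 dB over, compressed to 3 dB over, so 21 dB of GR.
B: 27 dB over, compressed to 18 dB over, so 9 dB of GR.
A reduces 12 dB more.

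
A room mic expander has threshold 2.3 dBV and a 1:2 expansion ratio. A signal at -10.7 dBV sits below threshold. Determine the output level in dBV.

-23.7 dBV

The input is 13 dB below the 2.3 dBV threshold.
A 1:2 expander multiplies undershoot by 2: 13 × 2 = 26 dB below threshold.
Output = 2.3 − 26 = -23.7 dBV.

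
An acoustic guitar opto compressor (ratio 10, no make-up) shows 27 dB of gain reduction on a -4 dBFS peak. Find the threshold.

Gain reduction = -4 − (-31) = 27 dB; output overshoot = GR / (R − 1) = 27 / 9 = 3 dB.
Threshold = output − output overshoot = -31 − 3 = -34 dBFS.

-34 dBFS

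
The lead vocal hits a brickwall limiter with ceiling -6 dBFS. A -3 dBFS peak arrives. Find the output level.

At ∞:1, everything above -6 dBFS is held at the ceiling.

-6 dBFS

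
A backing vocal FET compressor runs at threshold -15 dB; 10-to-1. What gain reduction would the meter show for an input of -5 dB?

Overshoot = -5 − (-15) = 10 dB.
At 10:1, output sits 10/10 = 1 dB above threshold.
So the signal is attenuated by 10 − 1 = 9 dB.

9 dB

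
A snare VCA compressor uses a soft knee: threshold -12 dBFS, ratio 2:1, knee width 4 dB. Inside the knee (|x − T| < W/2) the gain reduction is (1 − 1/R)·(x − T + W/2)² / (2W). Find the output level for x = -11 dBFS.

-11.5625 dBFS

x − T + W/2 = -11 − (-12) + 2 = 3.
GR = (1 − 1/2) × 3² / 8 = 0.5 × 9 / 8 = 0.5625 dB.
Output = -11 − 0.5625 = -11.5625 dBFS.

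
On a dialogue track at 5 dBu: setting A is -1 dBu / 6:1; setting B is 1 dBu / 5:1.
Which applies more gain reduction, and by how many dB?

A, by 1.8 dB

A: GR = 6 − 6/6 = 5 dB.
B: GR = 4 − 4/5 = 3.2 dB.
Difference: 1.8 dB in favour of A.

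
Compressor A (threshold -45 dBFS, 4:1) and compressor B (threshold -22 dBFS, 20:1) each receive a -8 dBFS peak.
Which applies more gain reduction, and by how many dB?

A, by 14.45 dB

A: 37 dB over, compressed to 9.25 dB over, so 27.75 dB of GR.
B: 14 dB over, compressed to 0.7 dB over, so 13.3 dB of GR.
A reduces 14.45 dB more.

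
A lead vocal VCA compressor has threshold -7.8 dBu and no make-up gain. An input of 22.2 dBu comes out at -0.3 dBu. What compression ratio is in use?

4:1

Input overshoot = 22.2 − (-7.8) = 30 dB; output overshoot = -0.3 − (-7.8) = 7.5 dB.
Ratio = 30 / 7.5 = 4.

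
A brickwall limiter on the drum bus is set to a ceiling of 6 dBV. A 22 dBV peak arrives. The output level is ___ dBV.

6 dBV

A brickwall limiter is an ∞:1 compressor: any input above the ceiling is clamped to 6 dBV.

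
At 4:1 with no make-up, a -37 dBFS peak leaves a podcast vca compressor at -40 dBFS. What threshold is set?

Input is 4 dB above T (since output overshoot × R = input overshoot: (-40 − T)·4 = -37 − T gives T = -41 dBFS).
Check: -41 + (-37 − (-41))/4 = -41 + 1 = -40 dBFS. ✓

-41 dBFS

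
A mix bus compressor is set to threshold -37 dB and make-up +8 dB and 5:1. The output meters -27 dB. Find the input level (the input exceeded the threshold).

-27 dB

Remove make-up: -27 − 8 = -35 dB.
Post-compression overshoot = -35 − (-37) = 2 dB.
Input overshoot = R × output overshoot = 10 dB → input = -37 + 10 = -27 dB.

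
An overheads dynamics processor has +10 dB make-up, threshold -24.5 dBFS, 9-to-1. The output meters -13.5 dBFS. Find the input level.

Stripping the +10 dB make-up gives -23.5 dBFS at the gain stage.
That's 1 dB above the -24.5 dBFS threshold.
Undo the ratio: input overshoot = 1 × 9 = 9 dB, giving input = -15.5 dBFS.

-15.5 dBFS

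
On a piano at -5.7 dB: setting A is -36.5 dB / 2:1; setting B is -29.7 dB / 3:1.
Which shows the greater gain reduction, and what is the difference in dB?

A: 30.8 dB over, compressed to 15.4 dB over, so 15.4 dB of GR.
B: 24 dB over, compressed to 8 dB over, so 16 dB of GR.
Difference: 0.6 dB in favour of B.

B, by 0.6 dB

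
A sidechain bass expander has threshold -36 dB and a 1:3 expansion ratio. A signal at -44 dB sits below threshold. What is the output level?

-60 dB

Undershoot = (-36) − (-44) = 8 dB.
At 1:3, that expands to 24 dB under threshold.
Output = -36 − 24 = -60 dB.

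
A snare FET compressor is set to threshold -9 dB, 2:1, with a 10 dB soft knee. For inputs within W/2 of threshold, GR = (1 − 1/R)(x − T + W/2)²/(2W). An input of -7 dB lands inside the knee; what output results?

x − T + W/2 = -7 − (-9) + 5 = 7.
GR = (1 − 1/2) × 7² / 20 = 0.5 × 49 / 20 = 1.225 dB.
Output = -7 − 1.225 = -8.225 dB.

-8.225 dB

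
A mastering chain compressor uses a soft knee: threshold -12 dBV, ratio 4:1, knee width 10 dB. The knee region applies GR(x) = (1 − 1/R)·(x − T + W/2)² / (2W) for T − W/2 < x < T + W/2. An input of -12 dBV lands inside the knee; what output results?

-12.9375 dBV

x − T + W/2 = -12 − (-12) + 5 = 5.
GR = (1 − 1/4) × 5² / 20 = 0.75 × 25 / 20 = 0.9375 dB.
Output = -12 − 0.9375 = -12.9375 dBV.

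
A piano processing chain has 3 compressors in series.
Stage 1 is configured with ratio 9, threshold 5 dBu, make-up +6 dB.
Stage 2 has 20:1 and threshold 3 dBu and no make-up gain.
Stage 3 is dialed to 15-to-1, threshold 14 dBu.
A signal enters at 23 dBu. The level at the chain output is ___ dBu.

Stage 1: 18 dB above 5 dBu, reduced 9:1 to 2 dB above → 7 dBu; +6 dB make-up → 13 dBu.
Stage 2: 13 dBu is 10 dB over 3 dBu; at 20:1 that becomes 0.5 dB over, giving 3.5 dBu.
Stage 3: 3.5 dBu is at or below the 14 dBu threshold — no compression; output 3.5 dBu.

3.5 dBu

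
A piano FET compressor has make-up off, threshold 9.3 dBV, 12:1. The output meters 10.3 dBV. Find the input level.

21.3 dBV

Post-compression overshoot = 10.3 − 9.3 = 1 dB.
Input overshoot = R × output overshoot = 12 dB → input = 9.3 + 12 = 21.3 dBV.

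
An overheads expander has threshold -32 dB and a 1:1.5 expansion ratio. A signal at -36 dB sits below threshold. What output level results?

Below threshold, a 1:1.5 expander applies gain = (1.5−1)×(T − x) of attenuation.
(1.5−1) × 4 = 2 dB, so output = -36 − 2 = -38 dB.

-38 dB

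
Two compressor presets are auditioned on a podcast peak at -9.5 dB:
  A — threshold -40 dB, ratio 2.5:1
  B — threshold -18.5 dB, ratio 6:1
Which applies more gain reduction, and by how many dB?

A: 30.5 dB over, compressed to 12.2 dB over, so 18.3 dB of GR.
B: 9 dB over, compressed to 1.5 dB over, so 7.5 dB of GR.
Difference: 10.8 dB in favour of A.

A, by 10.8 dB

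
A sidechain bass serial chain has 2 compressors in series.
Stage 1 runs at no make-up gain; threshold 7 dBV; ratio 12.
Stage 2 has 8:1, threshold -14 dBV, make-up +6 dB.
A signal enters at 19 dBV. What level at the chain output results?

-5.25 dBV

Stage 1: overshoot 12 dB → 12/12 = 1 dB → 8 dBV.
Stage 2: overshoot 22 dB → 22/8 = 2.75 dB → -11.25 dBV; +6 dB make-up → -5.25 dBV.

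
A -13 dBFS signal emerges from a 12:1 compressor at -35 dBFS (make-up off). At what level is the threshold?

Let T be the threshold. Output overshoot = (input overshoot)/R, so -35 − T = (-13 − T)/12.
12·(-35 − T) = -13 − T → 11·T = -420 − (-13) = -407.
T = -407/11 = -37 dBFS.

-37 dBFS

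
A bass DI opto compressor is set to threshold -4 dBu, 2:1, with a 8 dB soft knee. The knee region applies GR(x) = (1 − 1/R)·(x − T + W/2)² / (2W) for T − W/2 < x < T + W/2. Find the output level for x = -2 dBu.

-3.125 dBu

x − T + W/2 = -2 − (-4) + 4 = 6.
GR = (1 − 1/2) × 6² / 16 = 0.5 × 36 / 16 = 1.125 dB.
Output = -2 − 1.125 = -3.125 dBu.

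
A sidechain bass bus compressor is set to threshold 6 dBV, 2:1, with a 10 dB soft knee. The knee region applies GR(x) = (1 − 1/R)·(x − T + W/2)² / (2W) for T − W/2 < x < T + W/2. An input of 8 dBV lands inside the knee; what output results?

x − T + W/2 = 8 − 6 + 5 = 7.
GR = (1 − 1/2) × 7² / 20 = 0.5 × 49 / 20 = 1.225 dB.
Output = 8 − 1.225 = 6.775 dBV.

6.775 dBV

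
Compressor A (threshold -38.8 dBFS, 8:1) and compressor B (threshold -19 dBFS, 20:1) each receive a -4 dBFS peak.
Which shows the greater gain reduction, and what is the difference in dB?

A, by 16.2 dB

A: 34.8 dB over, compressed to 4.35 dB over, so 30.45 dB of GR.
B: 15 dB over, compressed to 0.75 dB over, so 14.25 dB of GR.
A reduces 16.2 dB more.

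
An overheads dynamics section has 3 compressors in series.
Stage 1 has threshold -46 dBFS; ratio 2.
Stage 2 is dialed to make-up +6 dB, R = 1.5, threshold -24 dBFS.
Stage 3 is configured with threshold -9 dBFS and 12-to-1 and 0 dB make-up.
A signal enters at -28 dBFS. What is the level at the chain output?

-31 dBFS

Stage 1: -28 dBFS is 18 dB over -46 dBFS; at 2:1 that becomes 9 dB over, giving -37 dBFS.
Stage 2: -37 dBFS ≤ -24 dBFS, so stage 2 doesn't engage; make-up brings it to -31 dBFS.
Stage 3: below threshold (-31 ≤ -9); passes unchanged; output -31 dBFS.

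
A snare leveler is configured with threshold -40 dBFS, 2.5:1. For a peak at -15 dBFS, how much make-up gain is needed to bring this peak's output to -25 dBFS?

Overshoot 25 dB → 25/2.5 = 10 dB after compression, so the compressed level is -40 + 10 = -30 dBFS.
Make-up = target − compressed = -25 − (-30) = 5 dB.

5 dB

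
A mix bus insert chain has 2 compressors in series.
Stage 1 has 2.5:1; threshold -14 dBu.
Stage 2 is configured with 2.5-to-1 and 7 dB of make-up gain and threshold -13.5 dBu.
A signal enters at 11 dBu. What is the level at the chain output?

-2.7 dBu

Stage 1: 25 dB above -14 dBu, reduced 2.5:1 to 10 dB above → -4 dBu.
Stage 2: -4 dBu is 9.5 dB over -13.5 dBu; at 2.5:1 that becomes 3.8 dB over, giving -9.7 dBu; +7 dB make-up → -2.7 dBu.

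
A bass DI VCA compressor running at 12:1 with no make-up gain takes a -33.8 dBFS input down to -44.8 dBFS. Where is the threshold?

-45.8 dBFS

Let T be the threshold. Output overshoot = (input overshoot)/R, so -44.8 − T = (-33.8 − T)/12.
12·(-44.8 − T) = -33.8 − T → 11·T = -537.6 − (-33.8) = -503.8.
T = -503.8/11 = -45.8 dBFS.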